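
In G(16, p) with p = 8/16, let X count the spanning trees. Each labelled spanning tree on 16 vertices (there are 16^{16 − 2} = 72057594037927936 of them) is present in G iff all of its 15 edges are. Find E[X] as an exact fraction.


K_16 has 16^{16 − 2} = 72057594037927936 labelled spanning trees.
For each such spanning tree H, let X_H = 1 if all 15 edges of H are present in G. Then P[X_H = 1] = p^{15} = (1/2)^{15} = 1/32768.
Summing the indicators: E[X] = Σ_H E[X_H] = 72057594037927936 · p^{15} = 72057594037927936 · 1/32768 = 2199023255552.
Numerically: E[X] ≈ 2.2e+12.

E[X] = 72057594037927936 · (1/2)^{15} = 2199023255552 ≈ 2.2e+12.


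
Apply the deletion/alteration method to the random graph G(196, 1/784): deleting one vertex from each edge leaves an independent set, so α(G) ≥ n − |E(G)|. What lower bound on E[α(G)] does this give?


E[|E(G)|] = C(196, 2)·p = 19110 · (1/784) = 195/8.
E[α(G)] ≥ n − E[|E(G)|] = 196 − 195/8 = 1373/8.
Numerically: ≈ 171.62500.
(This is only a lower bound; the true E[α(G)] may be larger.)

E[α(G)] ≥ 1373/8 ≈ 171.62500.


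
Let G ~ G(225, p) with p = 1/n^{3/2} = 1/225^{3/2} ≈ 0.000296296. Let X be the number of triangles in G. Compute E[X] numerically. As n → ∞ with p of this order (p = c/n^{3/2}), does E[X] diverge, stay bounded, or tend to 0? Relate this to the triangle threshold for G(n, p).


Number of potential triangles: C(225, 3) = 1873200.
Each occurs with probability p³ ≈ (0.000296296)³ ≈ 2.60122949e-11.
By linearity: E[X] = C(225, 3)·p³ ≈ 1873200 · 2.60122949e-11 ≈ 0.000049.
Since α = 3/2 > 1, p = c/n^{3/2} = o(1/n) is below the triangle threshold p ~ 1/n. Asymptotically E[X] ~ (c³/6)·n^{3(1−α)} = (1³/6)·n^{-1.5} → 0, so by Markov's inequality G has no triangles w.h.p.

E[X] ≈ 0.000049; in regime p = Θ(1/n^{3/2}) E[X] tends to 0 (below the triangle threshold p ~ 1/n).


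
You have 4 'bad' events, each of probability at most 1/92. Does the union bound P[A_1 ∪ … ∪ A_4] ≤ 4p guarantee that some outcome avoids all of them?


Union bound: P[∪_{i=1}^{4} A_i] ≤ Σ_i P[A_i] ≤ 4·p = 4·(1/92) = 1/23.
Numerically: 1/23 ≈ 0.04348.
Is 1/23 < 1? YES.
Since P[∪ A_i] ≤ 1/23 < 1, the complement has P[∩ A_i^c] ≥ 1 − 1/23 = 22/23 > 0, so some outcome avoids every A_i.

4·p = 1/23 ≈ 0.04348; existence CERTIFIED by the union bound.


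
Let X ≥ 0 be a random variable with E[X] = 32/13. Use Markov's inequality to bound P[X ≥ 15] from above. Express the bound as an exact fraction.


μ = E[X] = 32/13, a = 15.
Markov: P[X ≥ 15] ≤ μ/a = (32/13)/15 = 32/195.
Numerically: ≈ 0.164.
(Since a = 15 > μ = 2.462, the bound 32/195 is < 1 and informative.)

P[X ≥ 15] ≤ 32/195 ≈ 0.164.


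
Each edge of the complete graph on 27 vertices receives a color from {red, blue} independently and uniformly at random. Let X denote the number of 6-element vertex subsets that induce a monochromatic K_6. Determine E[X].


Let X = Σ_S X_S over the C(27, 6) = 296010 subsets S of size 6, where X_S = 1 if the K_6 on S is monochromatic.
For a fixed S, the K_6 on S has C(6, 2) = 15 edges. P[all 15 edges red] = (1/2)^15, and likewise for blue, so P[monochromatic] = 2·(1/2)^15 = 2^{1 − 15} = 1/16384.
By linearity: E[X] = C(27, 6) · 2^{1 − 15} = 296010 · 1/16384 = 148005/8192.
Numerically: E[X] ≈ 18.067017.

E[X] = C(27,6)·2^(1−C(6,2)) = 148005/8192 ≈ 18.067017.


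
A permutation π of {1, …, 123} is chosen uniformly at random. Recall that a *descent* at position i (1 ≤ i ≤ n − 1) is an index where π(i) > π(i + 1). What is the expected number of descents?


Write X = Σ X_I over i = 1, …, 122, with X_I the indicator of one descent.
There are 122 indicators.
For each fixed i, the pair (π(i), π(i+1)) is a uniformly random ordered pair of distinct values from {1, …, 123}; by symmetry P[π(i) > π(i+1)] = 1/2.
By linearity: E[X] = 122 · (1/2) = (123 − 1) · (1/2) = 61 ≈ 61.00000.

E[X] = 61 = 61.00000.


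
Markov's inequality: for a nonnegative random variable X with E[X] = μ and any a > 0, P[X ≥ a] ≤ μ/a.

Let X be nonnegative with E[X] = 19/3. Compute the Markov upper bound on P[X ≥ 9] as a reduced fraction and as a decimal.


μ = E[X] = 19/3, a = 9.
Markov: P[X ≥ 9] ≤ μ/a = (19/3)/9 = 19/27.
Numerically: ≈ 0.70370.
(Since a = 9 > μ = 6.33333, the bound 19/27 is < 1 and informative.)

P[X ≥ 9] ≤ 19/27 ≈ 0.70370.


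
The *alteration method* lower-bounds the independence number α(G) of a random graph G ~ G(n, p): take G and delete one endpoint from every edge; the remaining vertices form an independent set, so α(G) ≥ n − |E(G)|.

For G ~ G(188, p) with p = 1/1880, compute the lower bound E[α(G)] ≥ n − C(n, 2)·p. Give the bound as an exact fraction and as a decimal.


E[|E(G)|] = C(188, 2)·p = 17578 · (1/1880) = 187/20.
E[α(G)] ≥ n − E[|E(G)|] = 188 − 187/20 = 3573/20.
Numerically: ≈ 178.6500.
(This is only a lower bound; the true E[α(G)] may be larger.)

E[α(G)] ≥ 3573/20 ≈ 178.6500.


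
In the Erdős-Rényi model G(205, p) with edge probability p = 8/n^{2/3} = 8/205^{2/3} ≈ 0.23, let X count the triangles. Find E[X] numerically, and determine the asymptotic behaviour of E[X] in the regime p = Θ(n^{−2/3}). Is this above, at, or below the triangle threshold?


Number of potential triangles: C(205, 3) = 1414910.
Each occurs with probability p³ ≈ (0.23)³ ≈ 1.21832e-02.
By linearity: E[X] = C(205, 3)·p³ ≈ 1414910 · 1.21832e-02 ≈ 17238.166.
Since α = 2/3 < 1, p = c/n^{2/3} ≫ 1/n is above the triangle threshold p ~ 1/n. Asymptotically E[X] ~ (c³/6)·n^{3(1−α)} = (8³/6)·n^{1} → ∞; triangles are abundant w.h.p.

E[X] ≈ 17238.166; in regime p = Θ(1/n^{2/3}) E[X] diverges (above the triangle threshold p ~ 1/n).


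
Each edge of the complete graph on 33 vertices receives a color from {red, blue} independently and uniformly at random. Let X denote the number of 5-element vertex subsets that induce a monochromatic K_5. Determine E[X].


Let X = Σ_S X_S over the C(33, 5) = 237336 subsets S of size 5, where X_S = 1 if the K_5 on S is monochromatic.
For a fixed S, the K_5 on S has C(5, 2) = 10 edges. P[all 10 edges red] = (1/2)^10, and likewise for blue, so P[monochromatic] = 2·(1/2)^10 = 2^{1 − 10} = 1/512.
By linearity: E[X] = C(33, 5) · 2^{1 − 10} = 237336 · 1/512 = 29667/64.
Numerically: E[X] ≈ 463.5469.

E[X] = C(33,5)·2^(1−C(5,2)) = 29667/64 ≈ 463.5469.


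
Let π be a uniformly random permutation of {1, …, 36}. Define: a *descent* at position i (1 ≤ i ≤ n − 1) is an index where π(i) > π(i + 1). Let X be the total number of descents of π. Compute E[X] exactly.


Write X = Σ X_I over i = 1, …, 35, with X_I the indicator of one descent.
There are 35 indicators.
For each fixed i, the pair (π(i), π(i+1)) is a uniformly random ordered pair of distinct values from {1, …, 36}; by symmetry P[π(i) > π(i+1)] = 1/2.
By linearity: E[X] = 35 · (1/2) = (36 − 1) · (1/2) = 35/2 ≈ 17.500000.

E[X] = 35/2 = 17.500000.


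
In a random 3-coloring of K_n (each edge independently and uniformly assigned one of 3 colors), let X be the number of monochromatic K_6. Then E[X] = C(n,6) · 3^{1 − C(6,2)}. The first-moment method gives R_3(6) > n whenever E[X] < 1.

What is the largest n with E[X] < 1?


We need C(n, 6) · 3^{1 − 15} < 1, i.e. C(n, 6) < 3^{15 − 1} = 4782969.
Check values of n near the boundary:
  n = 38: C(38, 6) = 2760681; 2760681 < 4782969? YES
  n = 39: C(39, 6) = 3262623; 3262623 < 4782969? YES
  n = 40: C(40, 6) = 3838380; 3838380 < 4782969? YES
  n = 41: C(41, 6) = 4496388; 4496388 < 4782969? YES
  n = 42: C(42, 6) = 5245786; 5245786 < 4782969? NO
  n = 43: C(43, 6) = 6096454; 6096454 < 4782969? NO
  n = 44: C(44, 6) = 7059052; 7059052 < 4782969? NO
The largest n with C(n, 6) < 4782969 is n = 41 (where E[X] = 1498796/1594323 ≈ 0.94008). Hence R_3(6) > 41, i.e. R_3(6) ≥ 42.

Largest n = 41; hence R_3(6) > 41.


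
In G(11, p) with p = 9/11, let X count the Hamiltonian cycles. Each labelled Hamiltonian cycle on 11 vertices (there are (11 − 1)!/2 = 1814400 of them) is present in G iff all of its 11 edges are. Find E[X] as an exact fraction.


K_11 has (11 − 1)!/2 = 1814400 labelled Hamiltonian cycles.
For each such Hamiltonian cycle H, let X_H = 1 if all 11 edges of H are present in G. Then P[X_H = 1] = p^{11} = (9/11)^{11} = 31381059609/285311670611.
By linearity: E[X] = Σ_H E[X_H] = 1814400 · p^{11} = 1814400 · 31381059609/285311670611 = 56937794554569600/285311670611.
Numerically: E[X] ≈ 1.996e+05.

E[X] = 1814400 · (9/11)^{11} = 56937794554569600/285311670611 ≈ 1.996e+05.


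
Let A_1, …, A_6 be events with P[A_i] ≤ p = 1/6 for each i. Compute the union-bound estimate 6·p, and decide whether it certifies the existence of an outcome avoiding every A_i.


Union bound: P[∪_{i=1}^{6} A_i] ≤ Σ_i P[A_i] ≤ 6·p = 6·(1/6) = 1.
Numerically: 1 ≈ 1.00000.
Is 1 < 1? NO.
Since the bound 1 is ≥ 1, the union bound is uninformative here; it does NOT by itself certify existence.

6·p = 1 ≈ 1.00000; existence NOT certified by the union bound.


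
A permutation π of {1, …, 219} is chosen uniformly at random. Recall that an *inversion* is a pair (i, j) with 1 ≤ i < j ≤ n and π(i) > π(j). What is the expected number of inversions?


Write X = Σ X_I over the C(219, 2) = 23871 pairs i < j, with X_I the indicator of one inversion.
There are 23871 indicators.
For each fixed pair i < j, the values π(i) and π(j) are two distinct elements of {1, …, 219} in uniformly random order; by symmetry P[π(i) > π(j)] = 1/2.
By linearity: E[X] = 23871 · (1/2) = C(219, 2) · (1/2) = 23871/2 = 23871/2 ≈ 11935.500.

E[X] = 23871/2 = 11935.500.


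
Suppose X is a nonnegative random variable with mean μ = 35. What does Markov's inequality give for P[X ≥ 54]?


μ = E[X] = 35, a = 54.
Markov: P[X ≥ 54] ≤ μ/a = (35)/54 = 35/54.
Numerically: ≈ 0.6481.
(Since a = 54 > μ = 35.0000, the bound 35/54 is < 1 and informative.)

P[X ≥ 54] ≤ 35/54 ≈ 0.6481.


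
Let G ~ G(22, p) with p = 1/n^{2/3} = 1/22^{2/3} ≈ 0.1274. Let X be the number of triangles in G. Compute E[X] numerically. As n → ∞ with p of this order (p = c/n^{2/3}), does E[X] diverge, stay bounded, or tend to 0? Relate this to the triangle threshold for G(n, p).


Number of potential triangles: C(22, 3) = 1540.
Each occurs with probability p³ ≈ (0.1274)³ ≈ 2.066116e-03.
By linearity: E[X] = C(22, 3)·p³ ≈ 1540 · 2.066116e-03 ≈ 3.1818.
Since α = 2/3 < 1, p = c/n^{2/3} ≫ 1/n is above the triangle threshold p ~ 1/n. Asymptotically E[X] ~ (c³/6)·n^{3(1−α)} = (1³/6)·n^{1} → ∞; triangles are abundant w.h.p.

E[X] ≈ 3.1818; in regime p = Θ(1/n^{2/3}) E[X] diverges (above the triangle threshold p ~ 1/n).


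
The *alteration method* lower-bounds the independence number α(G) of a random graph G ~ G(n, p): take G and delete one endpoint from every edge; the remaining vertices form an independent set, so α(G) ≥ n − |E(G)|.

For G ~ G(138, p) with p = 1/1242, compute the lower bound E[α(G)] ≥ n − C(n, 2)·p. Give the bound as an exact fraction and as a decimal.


E[|E(G)|] = C(138, 2)·p = 9453 · (1/1242) = 137/18.
E[α(G)] ≥ n − E[|E(G)|] = 138 − 137/18 = 2347/18.
Numerically: ≈ 130.3889.
(This is only a lower bound; the true E[α(G)] may be larger.)

E[α(G)] ≥ 2347/18 ≈ 130.3889.


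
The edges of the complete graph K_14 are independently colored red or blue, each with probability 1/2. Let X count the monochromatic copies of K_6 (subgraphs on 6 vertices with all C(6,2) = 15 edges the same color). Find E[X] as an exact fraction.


Let X = Σ_S X_S over the C(14, 6) = 3003 subsets S of size 6, where X_S = 1 if the K_6 on S is monochromatic.
For a fixed S, the K_6 on S has C(6, 2) = 15 edges. P[all 15 edges red] = (1/2)^15, and likewise for blue, so P[monochromatic] = 2·(1/2)^15 = 2^{1 − 15} = 1/16384.
By linearity of expectation: E[X] = C(14, 6) · 2^{1 − 15} = 3003 · 1/16384 = 3003/16384.
Numerically: E[X] ≈ 0.183289.

E[X] = C(14,6)·2^(1−C(6,2)) = 3003/16384 ≈ 0.183289.


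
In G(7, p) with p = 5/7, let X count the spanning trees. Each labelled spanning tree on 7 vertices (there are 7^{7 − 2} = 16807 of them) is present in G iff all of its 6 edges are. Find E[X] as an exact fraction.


K_7 has 7^{7 − 2} = 16807 labelled spanning trees.
For each such spanning tree H, let X_H = 1 if all 6 edges of H are present in G. Then P[X_H = 1] = p^{6} = (5/7)^{6} = 15625/117649.
By linearity: E[X] = Σ_H E[X_H] = 16807 · p^{6} = 16807 · 15625/117649 = 15625/7.
Numerically: E[X] ≈ 2232.14.

E[X] = 16807 · (5/7)^{6} = 15625/7 ≈ 2232.14.


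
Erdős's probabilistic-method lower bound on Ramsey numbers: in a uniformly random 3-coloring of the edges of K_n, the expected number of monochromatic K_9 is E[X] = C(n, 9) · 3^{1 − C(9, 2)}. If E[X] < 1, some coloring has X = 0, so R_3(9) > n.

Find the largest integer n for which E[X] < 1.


We need C(n, 9) · 3^{1 − 36} < 1, i.e. C(n, 9) < 3^{36 − 1} = 50031545098999707.
Check values of n near the boundary:
  n = 297: C(297, 9) = 43842345008337645; 43842345008337645 < 50031545098999707? YES
  n = 298: C(298, 9) = 45207677551849890; 45207677551849890 < 50031545098999707? YES
  n = 299: C(299, 9) = 46610674441390059; 46610674441390059 < 50031545098999707? YES
  n = 300: C(300, 9) = 48052241692154700; 48052241692154700 < 50031545098999707? YES
  n = 301: C(301, 9) = 49533303936090975; 49533303936090975 < 50031545098999707? YES
  n = 302: C(302, 9) = 51054804739588650; 51054804739588650 < 50031545098999707? NO
  n = 303: C(303, 9) = 52617706925494425; 52617706925494425 < 50031545098999707? NO
The largest n with C(n, 9) < 50031545098999707 is n = 301 (where E[X] = 16511101312030325/16677181699666569 ≈ 0.99004). Hence R_3(9) > 301, i.e. R_3(9) ≥ 302.

Largest n = 301; hence R_3(9) > 301.


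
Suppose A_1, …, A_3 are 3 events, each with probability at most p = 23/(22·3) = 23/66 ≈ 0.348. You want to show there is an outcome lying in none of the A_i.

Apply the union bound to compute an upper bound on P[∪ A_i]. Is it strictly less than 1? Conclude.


Union bound: P[∪_{i=1}^{3} A_i] ≤ Σ_i P[A_i] ≤ 3·p = 3·(23/66) = 23/22.
Numerically: 23/22 ≈ 1.045.
Is 23/22 < 1? NO.
Since the bound 23/22 is ≥ 1, the union bound is uninformative here; it does NOT by itself certify existence.

3·p = 23/22 ≈ 1.045; existence NOT certified by the union bound.


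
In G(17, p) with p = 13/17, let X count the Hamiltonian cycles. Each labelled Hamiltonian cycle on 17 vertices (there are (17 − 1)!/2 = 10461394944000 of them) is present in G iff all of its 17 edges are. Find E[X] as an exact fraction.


K_17 has (17 − 1)!/2 = 10461394944000 labelled Hamiltonian cycles.
For each such Hamiltonian cycle H, let X_H = 1 if all 17 edges of H are present in G. Then P[X_H = 1] = p^{17} = (13/17)^{17} = 8650415919381337933/827240261886336764177.
By linearity of expectation: E[X] = Σ_H E[X_H] = 10461394944000 · p^{17} = 10461394944000 · 8650415919381337933/827240261886336764177 = 90495417362513040260241610752000/827240261886336764177.
Numerically: E[X] ≈ 1.094e+11.

E[X] = 10461394944000 · (13/17)^{17} = 90495417362513040260241610752000/827240261886336764177 ≈ 1.094e+11.


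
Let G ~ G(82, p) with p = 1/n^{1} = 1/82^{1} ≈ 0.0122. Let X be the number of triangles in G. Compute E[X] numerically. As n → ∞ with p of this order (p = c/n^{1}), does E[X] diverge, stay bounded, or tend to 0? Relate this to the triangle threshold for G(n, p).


Number of potential triangles: C(82, 3) = 88560.
Each occurs with probability p³ ≈ (0.0122)³ ≈ 1.81367e-06.
By linearity: E[X] = C(82, 3)·p³ ≈ 88560 · 1.81367e-06 ≈ 0.161.
Here α = 1, so p = 1/n is exactly at the triangle threshold p ~ 1/n. Asymptotically E[X] → c³/6 = 1³/6 = 1/6 ≈ 0.167, a bounded constant. In this regime the triangle count is asymptotically Poisson(c³/6).

E[X] ≈ 0.161; in regime p = Θ(1/n^{1}) E[X] stays bounded (at the triangle threshold p ~ 1/n).


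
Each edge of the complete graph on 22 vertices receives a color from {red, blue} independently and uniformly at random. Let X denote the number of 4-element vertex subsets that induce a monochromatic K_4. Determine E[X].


Let X = Σ_S X_S over the C(22, 4) = 7315 subsets S of size 4, where X_S = 1 if the K_4 on S is monochromatic.
For a fixed S, the K_4 on S has C(4, 2) = 6 edges. P[all 6 edges red] = (1/2)^6, and likewise for blue, so P[monochromatic] = 2·(1/2)^6 = 2^{1 − 6} = 1/32.
By linearity of expectation: E[X] = C(22, 4) · 2^{1 − 6} = 7315 · 1/32 = 7315/32.
Numerically: E[X] ≈ 228.59375.

E[X] = C(22,4)·2^(1−C(4,2)) = 7315/32 ≈ 228.59375.


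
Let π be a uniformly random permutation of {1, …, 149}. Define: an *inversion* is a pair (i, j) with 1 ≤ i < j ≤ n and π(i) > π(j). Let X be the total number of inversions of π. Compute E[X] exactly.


Write X = Σ X_I over the C(149, 2) = 11026 pairs i < j, with X_I the indicator of one inversion.
There are 11026 indicators.
For each fixed pair i < j, the values π(i) and π(j) are two distinct elements of {1, …, 149} in uniformly random order; by symmetry P[π(i) > π(j)] = 1/2.
By linearity: E[X] = 11026 · (1/2) = C(149, 2) · (1/2) = 11026/2 = 5513 ≈ 5513.000.

E[X] = 5513 = 5513.000.


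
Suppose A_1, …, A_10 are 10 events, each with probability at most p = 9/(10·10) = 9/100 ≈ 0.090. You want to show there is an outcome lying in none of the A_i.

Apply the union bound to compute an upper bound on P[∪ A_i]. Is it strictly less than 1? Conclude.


Union bound: P[∪_{i=1}^{10} A_i] ≤ Σ_i P[A_i] ≤ 10·p = 10·(9/100) = 9/10.
Numerically: 9/10 ≈ 0.900.
Is 9/10 < 1? YES.
Since P[∪ A_i] ≤ 9/10 < 1, the complement has P[∩ A_i^c] ≥ 1 − 9/10 = 1/10 > 0, so some outcome avoids every A_i.

10·p = 9/10 ≈ 0.900; existence CERTIFIED by the union bound.


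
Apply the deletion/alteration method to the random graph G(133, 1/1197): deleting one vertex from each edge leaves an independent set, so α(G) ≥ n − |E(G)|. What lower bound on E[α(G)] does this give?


E[|E(G)|] = C(133, 2)·p = 8778 · (1/1197) = 22/3.
E[α(G)] ≥ n − E[|E(G)|] = 133 − 22/3 = 377/3.
Numerically: ≈ 125.667.
(This is only a lower bound; the true E[α(G)] may be larger.)

E[α(G)] ≥ 377/3 ≈ 125.667.


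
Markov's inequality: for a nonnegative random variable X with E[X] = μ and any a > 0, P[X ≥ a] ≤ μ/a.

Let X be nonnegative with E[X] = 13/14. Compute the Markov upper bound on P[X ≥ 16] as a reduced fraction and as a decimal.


μ = E[X] = 13/14, a = 16.
Markov: P[X ≥ 16] ≤ μ/a = (13/14)/16 = 13/224.
Numerically: ≈ 0.058.
(Since a = 16 > μ = 0.929, the bound 13/224 is < 1 and informative.)

P[X ≥ 16] ≤ 13/224 ≈ 0.058.


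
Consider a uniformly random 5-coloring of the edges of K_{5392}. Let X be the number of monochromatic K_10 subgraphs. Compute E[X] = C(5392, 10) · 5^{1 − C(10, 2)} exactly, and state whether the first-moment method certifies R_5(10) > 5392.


E[X] = C(5392, 10) · 5^{1 − 45} = 5676873040158402483252283957448 · 5^{−44} = 5676873040158402483252283957448/5684341886080801486968994140625.
As a reduced fraction: E[X] = 5676873040158402483252283957448/5684341886080801486968994140625 ≈ 0.9987.
Is E[X] < 1? YES.
Since E[X] < 1, there exists a 5-coloring of K_{5392} with no monochromatic K_10; hence R_5(10) > 5392.

E[X] = 5676873040158402483252283957448/5684341886080801486968994140625 ≈ 0.9987; E[X] < 1, so R_5(10) > 5392.


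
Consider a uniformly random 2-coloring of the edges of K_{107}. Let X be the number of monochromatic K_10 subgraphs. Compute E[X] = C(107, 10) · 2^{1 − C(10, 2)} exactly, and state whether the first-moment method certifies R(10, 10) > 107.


E[X] = C(107, 10) · 2^{1 − 45} = 35137373005735 · 2^{−44} = 35137373005735/17592186044416.
As a reduced fraction: E[X] = 35137373005735/17592186044416 ≈ 1.9973284.
Is E[X] < 1? NO.
Since E[X] ≥ 1, the first-moment bound is inconclusive at n = 107; it does NOT by itself certify R(10, 10) > 107.

E[X] = 35137373005735/17592186044416 ≈ 1.9973284; E[X] ≥ 1; first-moment method inconclusive here.


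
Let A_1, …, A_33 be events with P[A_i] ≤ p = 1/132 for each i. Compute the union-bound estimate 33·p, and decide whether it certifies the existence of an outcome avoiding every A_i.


Union bound: P[∪_{i=1}^{33} A_i] ≤ Σ_i P[A_i] ≤ 33·p = 33·(1/132) = 1/4.
Numerically: 1/4 ≈ 0.250000.
Is 1/4 < 1? YES.
Since P[∪ A_i] ≤ 1/4 < 1, the complement has P[∩ A_i^c] ≥ 1 − 1/4 = 3/4 > 0, so some outcome avoids every A_i.

33·p = 1/4 ≈ 0.250000; existence CERTIFIED by the union bound.


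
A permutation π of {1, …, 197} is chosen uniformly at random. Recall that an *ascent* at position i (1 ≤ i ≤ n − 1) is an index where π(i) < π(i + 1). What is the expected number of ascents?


Write X = Σ X_I over i = 1, …, 196, with X_I the indicator of one ascent.
There are 196 indicators.
For each fixed i, the pair (π(i), π(i+1)) is a uniformly random ordered pair of distinct values from {1, …, 197}; by symmetry P[π(i) < π(i+1)] = 1/2.
By linearity: E[X] = 196 · (1/2) = (197 − 1) · (1/2) = 98 ≈ 98.00000.

E[X] = 98 = 98.00000.


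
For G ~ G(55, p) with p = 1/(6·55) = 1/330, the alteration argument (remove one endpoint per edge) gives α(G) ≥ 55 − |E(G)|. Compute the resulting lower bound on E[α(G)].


E[|E(G)|] = C(55, 2)·p = 1485 · (1/330) = 9/2.
E[α(G)] ≥ n − E[|E(G)|] = 55 − 9/2 = 101/2.
Numerically: ≈ 50.500.
(This is only a lower bound; the true E[α(G)] may be larger.)

E[α(G)] ≥ 101/2 ≈ 50.500.


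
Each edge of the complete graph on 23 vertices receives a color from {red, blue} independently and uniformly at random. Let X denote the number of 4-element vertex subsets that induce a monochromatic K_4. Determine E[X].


Let X = Σ_S X_S over the C(23, 4) = 8855 subsets S of size 4, where X_S = 1 if the K_4 on S is monochromatic.
For a fixed S, the K_4 on S has C(4, 2) = 6 edges. P[all 6 edges red] = (1/2)^6, and likewise for blue, so P[monochromatic] = 2·(1/2)^6 = 2^{1 − 6} = 1/32.
Summing: E[X] = C(23, 4) · 2^{1 − 6} = 8855 · 1/32 = 8855/32.
Numerically: E[X] ≈ 276.71875.

E[X] = C(23,4)·2^(1−C(4,2)) = 8855/32 ≈ 276.71875.


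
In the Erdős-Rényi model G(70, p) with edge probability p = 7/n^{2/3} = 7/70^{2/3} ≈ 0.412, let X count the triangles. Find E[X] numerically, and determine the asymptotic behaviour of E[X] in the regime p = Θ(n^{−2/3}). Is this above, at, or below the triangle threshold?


Number of potential triangles: C(70, 3) = 54740.
Each occurs with probability p³ ≈ (0.412)³ ≈ 7.00000e-02.
By linearity: E[X] = C(70, 3)·p³ ≈ 54740 · 7.00000e-02 ≈ 3831.800.
Since α = 2/3 < 1, p = c/n^{2/3} ≫ 1/n is above the triangle threshold p ~ 1/n. Asymptotically E[X] ~ (c³/6)·n^{3(1−α)} = (7³/6)·n^{1} → ∞; triangles are abundant w.h.p.

E[X] ≈ 3831.800; in regime p = Θ(1/n^{2/3}) E[X] diverges (above the triangle threshold p ~ 1/n).


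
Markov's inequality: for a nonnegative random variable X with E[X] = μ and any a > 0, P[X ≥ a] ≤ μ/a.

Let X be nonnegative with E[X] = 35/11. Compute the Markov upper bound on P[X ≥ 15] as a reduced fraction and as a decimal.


μ = E[X] = 35/11, a = 15.
Markov: P[X ≥ 15] ≤ μ/a = (35/11)/15 = 7/33.
Numerically: ≈ 0.2121.
(Since a = 15 > μ = 3.1818, the bound 7/33 is < 1 and informative.)

P[X ≥ 15] ≤ 7/33 ≈ 0.2121.


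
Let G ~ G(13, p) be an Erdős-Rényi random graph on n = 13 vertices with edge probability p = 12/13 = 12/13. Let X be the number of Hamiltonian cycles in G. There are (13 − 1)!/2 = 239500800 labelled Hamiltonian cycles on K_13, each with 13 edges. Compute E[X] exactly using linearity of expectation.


K_13 has (13 − 1)!/2 = 239500800 labelled Hamiltonian cycles.
For each such Hamiltonian cycle H, let X_H = 1 if all 13 edges of H are present in G. Then P[X_H = 1] = p^{13} = (12/13)^{13} = 106993205379072/302875106592253.
By linearity: E[X] = Σ_H E[X_H] = 239500800 · p^{13} = 239500800 · 106993205379072/302875106592253 = 25624958282852047257600/302875106592253.
Numerically: E[X] ≈ 8.4606e+07.

E[X] = 239500800 · (12/13)^{13} = 25624958282852047257600/302875106592253 ≈ 8.4606e+07.


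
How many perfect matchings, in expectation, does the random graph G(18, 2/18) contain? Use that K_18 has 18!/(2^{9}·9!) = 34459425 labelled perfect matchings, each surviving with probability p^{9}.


K_18 has 18!/(2^{9}·9!) = 34459425 labelled perfect matchings.
For each such perfect matching H, let X_H = 1 if all 9 edges of H are present in G. Then P[X_H = 1] = p^{9} = (1/9)^{9} = 1/387420489.
By linearity: E[X] = Σ_H E[X_H] = 34459425 · p^{9} = 34459425 · 1/387420489 = 425425/4782969.
Numerically: E[X] ≈ 0.0889458.

E[X] = 34459425 · (1/9)^{9} = 425425/4782969 ≈ 0.0889458.


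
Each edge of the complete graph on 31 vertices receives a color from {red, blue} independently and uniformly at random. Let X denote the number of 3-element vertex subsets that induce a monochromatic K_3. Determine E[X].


Let X = Σ_S X_S over the C(31, 3) = 4495 subsets S of size 3, where X_S = 1 if the K_3 on S is monochromatic.
For a fixed S, the K_3 on S has C(3, 2) = 3 edges. P[all 3 edges red] = (1/2)^3, and likewise for blue, so P[monochromatic] = 2·(1/2)^3 = 2^{1 − 3} = 1/4.
By linearity of expectation: E[X] = C(31, 3) · 2^{1 − 3} = 4495 · 1/4 = 4495/4.
Numerically: E[X] ≈ 1123.750000.

E[X] = C(31,3)·2^(1−C(3,2)) = 4495/4 ≈ 1123.750000.


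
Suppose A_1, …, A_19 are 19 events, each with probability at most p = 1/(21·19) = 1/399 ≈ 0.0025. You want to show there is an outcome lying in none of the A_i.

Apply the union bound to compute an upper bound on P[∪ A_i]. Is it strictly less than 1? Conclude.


Union bound: P[∪_{i=1}^{19} A_i] ≤ Σ_i P[A_i] ≤ 19·p = 19·(1/399) = 1/21.
Numerically: 1/21 ≈ 0.0476.
Is 1/21 < 1? YES.
Since P[∪ A_i] ≤ 1/21 < 1, the complement has P[∩ A_i^c] ≥ 1 − 1/21 = 20/21 > 0, so some outcome avoids every A_i.

19·p = 1/21 ≈ 0.0476; existence CERTIFIED by the union bound.


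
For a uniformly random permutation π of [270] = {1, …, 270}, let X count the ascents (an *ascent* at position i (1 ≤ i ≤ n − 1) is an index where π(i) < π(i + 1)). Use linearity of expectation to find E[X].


Write X = Σ X_I over i = 1, …, 269, with X_I the indicator of one ascent.
There are 269 indicators.
For each fixed i, the pair (π(i), π(i+1)) is a uniformly random ordered pair of distinct values from {1, …, 270}; by symmetry P[π(i) < π(i+1)] = 1/2.
By linearity: E[X] = 269 · (1/2) = (270 − 1) · (1/2) = 269/2 ≈ 134.500000.

E[X] = 269/2 = 134.500000.


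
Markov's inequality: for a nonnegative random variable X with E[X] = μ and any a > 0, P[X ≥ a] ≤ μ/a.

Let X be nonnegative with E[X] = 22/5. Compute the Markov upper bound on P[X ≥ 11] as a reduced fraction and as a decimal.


μ = E[X] = 22/5, a = 11.
Markov: P[X ≥ 11] ≤ μ/a = (22/5)/11 = 2/5.
Numerically: ≈ 0.40000.
(Since a = 11 > μ = 4.40000, the bound 2/5 is < 1 and informative.)

P[X ≥ 11] ≤ 2/5 ≈ 0.40000.


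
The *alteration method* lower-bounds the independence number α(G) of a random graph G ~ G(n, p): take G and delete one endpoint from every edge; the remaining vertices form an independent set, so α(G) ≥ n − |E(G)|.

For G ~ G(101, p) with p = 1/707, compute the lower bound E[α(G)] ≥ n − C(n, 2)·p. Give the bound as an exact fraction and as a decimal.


E[|E(G)|] = C(101, 2)·p = 5050 · (1/707) = 50/7.
E[α(G)] ≥ n − E[|E(G)|] = 101 − 50/7 = 657/7.
Numerically: ≈ 93.857143.
(This is only a lower bound; the true E[α(G)] may be larger.)

E[α(G)] ≥ 657/7 ≈ 93.857143.


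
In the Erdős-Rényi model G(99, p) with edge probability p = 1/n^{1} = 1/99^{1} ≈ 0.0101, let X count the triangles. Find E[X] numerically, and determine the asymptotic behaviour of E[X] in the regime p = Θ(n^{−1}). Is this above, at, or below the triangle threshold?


Number of potential triangles: C(99, 3) = 156849.
Each occurs with probability p³ ≈ (0.0101)³ ≈ 1.03061e-06.
By linearity: E[X] = C(99, 3)·p³ ≈ 156849 · 1.03061e-06 ≈ 0.162.
Here α = 1, so p = 1/n is exactly at the triangle threshold p ~ 1/n. Asymptotically E[X] → c³/6 = 1³/6 = 1/6 ≈ 0.167, a bounded constant. In this regime the triangle count is asymptotically Poisson(c³/6).

E[X] ≈ 0.162; in regime p = Θ(1/n^{1}) E[X] stays bounded (at the triangle threshold p ~ 1/n).


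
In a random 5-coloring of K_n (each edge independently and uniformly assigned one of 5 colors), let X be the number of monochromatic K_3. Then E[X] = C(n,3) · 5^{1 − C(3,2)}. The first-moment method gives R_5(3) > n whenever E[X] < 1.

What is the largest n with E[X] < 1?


We need C(n, 3) · 5^{1 − 3} < 1, i.e. C(n, 3) < 5^{3 − 1} = 25.
Check values of n near the boundary:
  n = 3: C(3, 3) = 1; 1 < 25? YES
  n = 4: C(4, 3) = 4; 4 < 25? YES
  n = 5: C(5, 3) = 10; 10 < 25? YES
  n = 6: C(6, 3) = 20; 20 < 25? YES
  n = 7: C(7, 3) = 35; 35 < 25? NO
  n = 8: C(8, 3) = 56; 56 < 25? NO
The largest n with C(n, 3) < 25 is n = 6 (where E[X] = 4/5 ≈ 0.80000). Hence R_5(3) > 6, i.e. R_5(3) ≥ 7.

Largest n = 6; hence R_5(3) > 6.


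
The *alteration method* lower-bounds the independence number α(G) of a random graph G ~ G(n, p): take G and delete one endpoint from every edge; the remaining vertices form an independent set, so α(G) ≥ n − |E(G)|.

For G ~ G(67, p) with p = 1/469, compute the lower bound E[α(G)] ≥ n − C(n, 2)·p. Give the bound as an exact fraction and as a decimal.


E[|E(G)|] = C(67, 2)·p = 2211 · (1/469) = 33/7.
E[α(G)] ≥ n − E[|E(G)|] = 67 − 33/7 = 436/7.
Numerically: ≈ 62.285714.
(This is only a lower bound; the true E[α(G)] may be larger.)

E[α(G)] ≥ 436/7 ≈ 62.285714.


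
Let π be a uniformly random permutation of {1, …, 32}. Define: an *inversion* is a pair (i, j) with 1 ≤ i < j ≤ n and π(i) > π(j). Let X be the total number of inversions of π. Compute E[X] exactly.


Write X = Σ X_I over the C(32, 2) = 496 pairs i < j, with X_I the indicator of one inversion.
There are 496 indicators.
For each fixed pair i < j, the values π(i) and π(j) are two distinct elements of {1, …, 32} in uniformly random order; by symmetry P[π(i) > π(j)] = 1/2.
By linearity: E[X] = 496 · (1/2) = C(32, 2) · (1/2) = 496/2 = 248 ≈ 248.0000.

E[X] = 248 = 248.0000.


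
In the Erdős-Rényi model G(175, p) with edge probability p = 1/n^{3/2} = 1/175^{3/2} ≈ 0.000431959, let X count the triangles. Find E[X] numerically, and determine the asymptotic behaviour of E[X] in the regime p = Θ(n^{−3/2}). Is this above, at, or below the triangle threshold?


Number of potential triangles: C(175, 3) = 877975.
Each occurs with probability p³ ≈ (0.000431959)³ ≈ 8.05988381e-11.
By linearity: E[X] = C(175, 3)·p³ ≈ 877975 · 8.05988381e-11 ≈ 0.000071.
Since α = 3/2 > 1, p = c/n^{3/2} = o(1/n) is below the triangle threshold p ~ 1/n. Asymptotically E[X] ~ (c³/6)·n^{3(1−α)} = (1³/6)·n^{-1.5} → 0, so by Markov's inequality G has no triangles w.h.p.

E[X] ≈ 0.000071; in regime p = Θ(1/n^{3/2}) E[X] tends to 0 (below the triangle threshold p ~ 1/n).


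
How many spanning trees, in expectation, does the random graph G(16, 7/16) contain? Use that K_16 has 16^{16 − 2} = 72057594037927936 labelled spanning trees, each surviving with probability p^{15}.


K_16 has 16^{16 − 2} = 72057594037927936 labelled spanning trees.
For each such spanning tree H, let X_H = 1 if all 15 edges of H are present in G. Then P[X_H = 1] = p^{15} = (7/16)^{15} = 4747561509943/1152921504606846976.
By linearity of expectation: E[X] = Σ_H E[X_H] = 72057594037927936 · p^{15} = 72057594037927936 · 4747561509943/1152921504606846976 = 4747561509943/16.
Numerically: E[X] ≈ 2.9672e+11.

E[X] = 72057594037927936 · (7/16)^{15} = 4747561509943/16 ≈ 2.9672e+11.


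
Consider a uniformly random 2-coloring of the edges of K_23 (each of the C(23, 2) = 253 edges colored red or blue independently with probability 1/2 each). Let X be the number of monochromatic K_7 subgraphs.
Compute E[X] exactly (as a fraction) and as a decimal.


Let X = Σ_S X_S over the C(23, 7) = 245157 subsets S of size 7, where X_S = 1 if the K_7 on S is monochromatic.
For a fixed S, the K_7 on S has C(7, 2) = 21 edges. P[all 21 edges red] = (1/2)^21, and likewise for blue, so P[monochromatic] = 2·(1/2)^21 = 2^{1 − 21} = 1/1048576.
By linearity of expectation: E[X] = C(23, 7) · 2^{1 − 21} = 245157 · 1/1048576 = 245157/1048576.
Numerically: E[X] ≈ 0.233800.

E[X] = C(23,7)·2^(1−C(7,2)) = 245157/1048576 ≈ 0.233800.


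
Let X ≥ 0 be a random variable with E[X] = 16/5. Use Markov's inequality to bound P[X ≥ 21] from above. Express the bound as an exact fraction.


μ = E[X] = 16/5, a = 21.
Markov: P[X ≥ 21] ≤ μ/a = (16/5)/21 = 16/105.
Numerically: ≈ 0.1524.
(Since a = 21 > μ = 3.2000, the bound 16/105 is < 1 and informative.)

P[X ≥ 21] ≤ 16/105 ≈ 0.1524.


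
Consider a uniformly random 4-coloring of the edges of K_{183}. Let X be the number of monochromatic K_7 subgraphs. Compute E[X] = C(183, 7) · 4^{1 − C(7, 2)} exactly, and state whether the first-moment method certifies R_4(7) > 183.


E[X] = C(183, 7) · 4^{1 − 21} = 1214197462413 · 4^{−20} = 1214197462413/1099511627776.
As a reduced fraction: E[X] = 1214197462413/1099511627776 ≈ 1.1043.
Is E[X] < 1? NO.
Since E[X] ≥ 1, the first-moment bound is inconclusive at n = 183; it does NOT by itself certify R_4(7) > 183.

E[X] = 1214197462413/1099511627776 ≈ 1.1043; E[X] ≥ 1; first-moment method inconclusive here.


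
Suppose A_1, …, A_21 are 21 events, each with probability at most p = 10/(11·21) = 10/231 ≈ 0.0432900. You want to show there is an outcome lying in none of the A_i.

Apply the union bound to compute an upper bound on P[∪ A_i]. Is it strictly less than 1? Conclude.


Union bound: P[∪_{i=1}^{21} A_i] ≤ Σ_i P[A_i] ≤ 21·p = 21·(10/231) = 10/11.
Numerically: 10/11 ≈ 0.9090909.
Is 10/11 < 1? YES.
Since P[∪ A_i] ≤ 10/11 < 1, the complement has P[∩ A_i^c] ≥ 1 − 10/11 = 1/11 > 0, so some outcome avoids every A_i.

21·p = 10/11 ≈ 0.9090909; existence CERTIFIED by the union bound.


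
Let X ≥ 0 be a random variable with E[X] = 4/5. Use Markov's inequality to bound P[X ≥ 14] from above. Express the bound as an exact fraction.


μ = E[X] = 4/5, a = 14.
Markov: P[X ≥ 14] ≤ μ/a = (4/5)/14 = 2/35.
Numerically: ≈ 0.057.
(Since a = 14 > μ = 0.800, the bound 2/35 is < 1 and informative.)

P[X ≥ 14] ≤ 2/35 ≈ 0.057.


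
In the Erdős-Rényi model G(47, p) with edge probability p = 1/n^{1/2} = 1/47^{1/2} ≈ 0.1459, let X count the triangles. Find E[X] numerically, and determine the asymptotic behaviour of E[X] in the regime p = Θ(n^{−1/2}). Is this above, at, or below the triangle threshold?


Number of potential triangles: C(47, 3) = 16215.
Each occurs with probability p³ ≈ (0.1459)³ ≈ 3.103510e-03.
By linearity: E[X] = C(47, 3)·p³ ≈ 16215 · 3.103510e-03 ≈ 50.3234.
Since α = 1/2 < 1, p = c/n^{1/2} ≫ 1/n is above the triangle threshold p ~ 1/n. Asymptotically E[X] ~ (c³/6)·n^{3(1−α)} = (1³/6)·n^{1.5} → ∞; triangles are abundant w.h.p.

E[X] ≈ 50.3234; in regime p = Θ(1/n^{1/2}) E[X] diverges (above the triangle threshold p ~ 1/n).


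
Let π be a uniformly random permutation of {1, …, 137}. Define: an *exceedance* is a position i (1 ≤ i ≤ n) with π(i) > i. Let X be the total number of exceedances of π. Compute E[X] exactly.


Write X = Σ_{i=1}^{137} X_i, where X_i = 1_{π(i) > i}.
For each fixed i, π(i) is uniform over {1, …, 137} (marginal of a uniform permutation), so P[π(i) > i] = (n − i)/n. Summing: Σ_{i=1}^{137} (n − i)/n = (0 + 1 + … + 136)/137 = 137(137 − 1)/(2·137) = (137 − 1)/2.
Hence E[X] = Σ_{i=1}^{137} (137 − i)/137 = 68 ≈ 68.000.

E[X] = 68 = 68.000.


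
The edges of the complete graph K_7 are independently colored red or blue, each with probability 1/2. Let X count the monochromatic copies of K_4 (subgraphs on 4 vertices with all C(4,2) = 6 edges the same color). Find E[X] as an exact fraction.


Let X = Σ_S X_S over the C(7, 4) = 35 subsets S of size 4, where X_S = 1 if the K_4 on S is monochromatic.
For a fixed S, the K_4 on S has C(4, 2) = 6 edges. P[all 6 edges red] = (1/2)^6, and likewise for blue, so P[monochromatic] = 2·(1/2)^6 = 2^{1 − 6} = 1/32.
By linearity of expectation: E[X] = C(7, 4) · 2^{1 − 6} = 35 · 1/32 = 35/32.
Numerically: E[X] ≈ 1.093750.

E[X] = C(7,4)·2^(1−C(4,2)) = 35/32 ≈ 1.093750.


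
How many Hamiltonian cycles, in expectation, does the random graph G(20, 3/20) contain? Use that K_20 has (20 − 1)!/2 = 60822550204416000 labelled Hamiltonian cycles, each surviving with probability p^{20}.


K_20 has (20 − 1)!/2 = 60822550204416000 labelled Hamiltonian cycles.
For each such Hamiltonian cycle H, let X_H = 1 if all 20 edges of H are present in G. Then P[X_H = 1] = p^{20} = (3/20)^{20} = 3486784401/104857600000000000000000000.
Summing the indicators: E[X] = Σ_H E[X_H] = 60822550204416000 · p^{20} = 60822550204416000 · 3486784401/104857600000000000000000000 = 51776152168407487821/25600000000000000000.
Numerically: E[X] ≈ 2.023.

E[X] = 60822550204416000 · (3/20)^{20} = 51776152168407487821/25600000000000000000 ≈ 2.023.


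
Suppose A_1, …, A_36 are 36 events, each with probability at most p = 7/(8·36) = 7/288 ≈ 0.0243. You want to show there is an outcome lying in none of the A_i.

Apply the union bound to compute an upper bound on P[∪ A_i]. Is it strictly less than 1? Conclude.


Union bound: P[∪_{i=1}^{36} A_i] ≤ Σ_i P[A_i] ≤ 36·p = 36·(7/288) = 7/8.
Numerically: 7/8 ≈ 0.8750.
Is 7/8 < 1? YES.
Since P[∪ A_i] ≤ 7/8 < 1, the complement has P[∩ A_i^c] ≥ 1 − 7/8 = 1/8 > 0, so some outcome avoids every A_i.

36·p = 7/8 ≈ 0.8750; existence CERTIFIED by the union bound.


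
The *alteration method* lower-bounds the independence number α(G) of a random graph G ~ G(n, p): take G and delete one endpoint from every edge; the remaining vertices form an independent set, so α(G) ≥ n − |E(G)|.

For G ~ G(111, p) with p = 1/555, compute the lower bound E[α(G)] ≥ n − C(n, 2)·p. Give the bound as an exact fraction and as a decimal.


E[|E(G)|] = C(111, 2)·p = 6105 · (1/555) = 11.
E[α(G)] ≥ n − E[|E(G)|] = 111 − 11 = 100.
Numerically: ≈ 100.000.
(This is only a lower bound; the true E[α(G)] may be larger.)

E[α(G)] ≥ 100 ≈ 100.000.


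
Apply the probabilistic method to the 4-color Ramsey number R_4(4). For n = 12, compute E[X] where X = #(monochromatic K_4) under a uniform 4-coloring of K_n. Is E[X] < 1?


E[X] = C(12, 4) · 4^{1 − 6} = 495 · 4^{−5} = 495/1024.
As a reduced fraction: E[X] = 495/1024 ≈ 0.483.
Is E[X] < 1? YES.
Since E[X] < 1, there exists a 4-coloring of K_{12} with no monochromatic K_4; hence R_4(4) > 12.

E[X] = 495/1024 ≈ 0.483; E[X] < 1, so R_4(4) > 12.


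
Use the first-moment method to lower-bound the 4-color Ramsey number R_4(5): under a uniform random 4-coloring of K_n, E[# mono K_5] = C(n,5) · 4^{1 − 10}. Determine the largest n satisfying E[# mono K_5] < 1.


We need C(n, 5) · 4^{1 − 10} < 1, i.e. C(n, 5) < 4^{10 − 1} = 262144.
Check values of n near the boundary:
  n = 30: C(30, 5) = 142506; 142506 < 262144? YES
  n = 31: C(31, 5) = 169911; 169911 < 262144? YES
  n = 32: C(32, 5) = 201376; 201376 < 262144? YES
  n = 33: C(33, 5) = 237336; 237336 < 262144? YES
  n = 34: C(34, 5) = 278256; 278256 < 262144? NO
  n = 35: C(35, 5) = 324632; 324632 < 262144? NO
The largest n with C(n, 5) < 262144 is n = 33 (where E[X] = 29667/32768 ≈ 0.9054). Hence R_4(5) > 33, i.e. R_4(5) ≥ 34.

Largest n = 33; hence R_4(5) > 33.
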